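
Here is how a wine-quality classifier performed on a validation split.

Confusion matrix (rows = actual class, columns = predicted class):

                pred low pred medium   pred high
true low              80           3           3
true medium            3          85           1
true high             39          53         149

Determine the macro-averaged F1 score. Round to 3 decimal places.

0.755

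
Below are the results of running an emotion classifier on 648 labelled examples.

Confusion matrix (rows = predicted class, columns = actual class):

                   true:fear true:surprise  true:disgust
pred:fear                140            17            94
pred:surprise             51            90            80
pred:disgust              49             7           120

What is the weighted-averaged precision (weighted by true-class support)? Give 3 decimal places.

Per-class precision (TP/(TP+FP)):
  fear: TP=140, FP=17+94=111 → 140/251 = 0.5578
  surprise: TP=90, FP=51+80=131 → 90/221 = 0.4072
  disgust: TP=120, FP=49+7=56 → 120/176 = 0.6818
Weighted-precision = Σ (supportᵢ/N)·precisionᵢ with N=648: (240/648)·0.5578 + (114/648)·0.4072 + (294/648)·0.6818 = 0.588

0.588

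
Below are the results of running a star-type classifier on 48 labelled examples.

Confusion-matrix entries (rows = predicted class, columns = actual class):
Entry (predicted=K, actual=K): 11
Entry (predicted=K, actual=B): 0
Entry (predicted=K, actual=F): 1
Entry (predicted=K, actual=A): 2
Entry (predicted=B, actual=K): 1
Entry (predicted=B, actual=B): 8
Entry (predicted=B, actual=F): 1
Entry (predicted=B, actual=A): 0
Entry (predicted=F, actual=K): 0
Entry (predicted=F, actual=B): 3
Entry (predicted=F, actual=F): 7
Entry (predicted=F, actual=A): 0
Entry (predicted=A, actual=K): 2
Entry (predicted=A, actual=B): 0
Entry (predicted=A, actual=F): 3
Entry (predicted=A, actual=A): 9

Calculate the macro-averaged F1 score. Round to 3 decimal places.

Per-class F1 score (2·TP/(2·TP+FP+FN)):
  K: TP=11, FP=0+1+2=3, FN=1+0+2=3 → 22/28 = 0.7857
  B: TP=8, FP=1+1+0=2, FN=0+3+0=3 → 16/21 = 0.7619
  F: TP=7, FP=0+3+0=3, FN=1+1+3=5 → 14/22 = 0.6364
  A: TP=9, FP=2+0+3=5, FN=2+0+0=2 → 18/25 = 0.7200
Macro-F1 score = mean = (0.7857 + 0.7619 + 0.6364 + 0.7200) / 4 = 0.726

0.726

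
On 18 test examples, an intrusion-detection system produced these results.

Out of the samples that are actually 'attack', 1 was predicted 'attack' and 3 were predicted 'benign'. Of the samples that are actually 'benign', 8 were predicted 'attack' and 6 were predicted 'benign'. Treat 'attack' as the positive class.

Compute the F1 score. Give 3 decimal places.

0.154

Precision = TP/(TP+FP) = 1/9 = 0.1111
Recall = TP/(TP+FN) = 1/4 = 0.2500
F1 = 2·TP/(2·TP+FP+FN) = 2/13 = 0.154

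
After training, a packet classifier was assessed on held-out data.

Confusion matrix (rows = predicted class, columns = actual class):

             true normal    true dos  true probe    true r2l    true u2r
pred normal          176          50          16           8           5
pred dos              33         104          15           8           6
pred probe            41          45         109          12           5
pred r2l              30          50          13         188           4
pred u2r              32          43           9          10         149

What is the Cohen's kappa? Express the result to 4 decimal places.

0.5324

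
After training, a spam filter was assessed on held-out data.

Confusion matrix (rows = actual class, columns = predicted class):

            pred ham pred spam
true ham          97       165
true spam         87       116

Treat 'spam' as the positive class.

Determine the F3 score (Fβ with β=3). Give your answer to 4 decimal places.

0.5503

Fβ = (1+β²)·TP / ((1+β²)·TP + β²·FN + FP), with β²=9
= 10·116 / (10·116 + 9·87 + 165) = 0.5503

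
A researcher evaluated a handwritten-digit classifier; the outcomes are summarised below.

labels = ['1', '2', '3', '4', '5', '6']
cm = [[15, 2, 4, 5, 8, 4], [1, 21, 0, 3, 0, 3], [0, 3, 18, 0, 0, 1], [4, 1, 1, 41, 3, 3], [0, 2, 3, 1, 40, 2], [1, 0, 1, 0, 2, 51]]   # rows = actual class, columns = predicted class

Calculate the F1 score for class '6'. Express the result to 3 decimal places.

0.857

Take TP from the diagonal, FP from the rest of the '6' prediction marginal, FN from the rest of the '6' actual marginal.
F1 score = 2·TP/(2·TP+FP+FN).
6: TP=51, FP=4+3+1+3+2=13, FN=1+0+1+0+2=4 → 102/119 = 0.8571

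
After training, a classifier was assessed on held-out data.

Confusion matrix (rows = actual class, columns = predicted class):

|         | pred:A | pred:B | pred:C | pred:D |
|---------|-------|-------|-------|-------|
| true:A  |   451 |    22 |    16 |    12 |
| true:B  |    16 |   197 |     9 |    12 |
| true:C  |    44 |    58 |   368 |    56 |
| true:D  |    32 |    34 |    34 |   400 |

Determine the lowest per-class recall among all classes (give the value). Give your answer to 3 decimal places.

Per-class recall (TP/(TP+FN)):
  A: TP=451, FN=22+16+12=50 → 451/501 = 0.9002
  B: TP=197, FN=16+9+12=37 → 197/234 = 0.8419
  C: TP=368, FN=44+58+56=158 → 368/526 = 0.6996
  D: TP=400, FN=32+34+34=100 → 400/500 = 0.8000
Lowest is class 'C' with recall = 0.700.

0.700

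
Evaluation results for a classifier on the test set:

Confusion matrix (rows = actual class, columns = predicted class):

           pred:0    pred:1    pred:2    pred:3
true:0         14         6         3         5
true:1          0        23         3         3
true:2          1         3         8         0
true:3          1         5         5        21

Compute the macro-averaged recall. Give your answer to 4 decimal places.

Per-class recall (TP/(TP+FN)):
  0: TP=14, FN=6+3+5=14 → 14/28 = 0.50000
  1: TP=23, FN=0+3+3=6 → 23/29 = 0.79310
  2: TP=8, FN=1+3+0=4 → 8/12 = 0.66667
  3: TP=21, FN=1+5+5=11 → 21/32 = 0.65625
Macro-recall = mean = (0.50000 + 0.79310 + 0.66667 + 0.65625) / 4 = 0.6540

0.6540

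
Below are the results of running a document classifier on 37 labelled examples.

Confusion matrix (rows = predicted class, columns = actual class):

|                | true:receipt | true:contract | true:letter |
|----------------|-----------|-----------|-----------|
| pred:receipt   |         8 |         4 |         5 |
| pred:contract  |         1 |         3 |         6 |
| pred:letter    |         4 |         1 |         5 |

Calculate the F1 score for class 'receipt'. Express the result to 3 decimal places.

0.533

Take TP from the diagonal, FP from the rest of the 'receipt' prediction marginal, FN from the rest of the 'receipt' actual marginal.
F1 score = 2·TP/(2·TP+FP+FN).
receipt: TP=8, FP=4+5=9, FN=1+4=5 → 16/30 = 0.5333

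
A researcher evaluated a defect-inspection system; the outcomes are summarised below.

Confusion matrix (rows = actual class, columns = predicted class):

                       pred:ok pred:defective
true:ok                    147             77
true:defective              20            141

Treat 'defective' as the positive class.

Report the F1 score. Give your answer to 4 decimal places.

Precision = TP/(TP+FP) = 141/218 = 0.6468
Recall = TP/(TP+FN) = 141/161 = 0.8758
F1 = 2·TP/(2·TP+FP+FN) = 282/379 = 0.7441

0.7441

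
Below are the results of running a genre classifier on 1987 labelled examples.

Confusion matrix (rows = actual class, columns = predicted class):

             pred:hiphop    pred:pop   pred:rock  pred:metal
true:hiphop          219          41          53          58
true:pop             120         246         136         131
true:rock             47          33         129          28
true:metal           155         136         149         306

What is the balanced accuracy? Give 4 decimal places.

0.4834

Balanced accuracy = mean of per-class recall.
  hiphop: recall = 219/371 = 0.59030
  pop: recall = 246/633 = 0.38863
  rock: recall = 129/237 = 0.54430
  metal: recall = 306/746 = 0.41019
Mean = (0.59030 + 0.38863 + 0.54430 + 0.41019) / 4 = 0.4834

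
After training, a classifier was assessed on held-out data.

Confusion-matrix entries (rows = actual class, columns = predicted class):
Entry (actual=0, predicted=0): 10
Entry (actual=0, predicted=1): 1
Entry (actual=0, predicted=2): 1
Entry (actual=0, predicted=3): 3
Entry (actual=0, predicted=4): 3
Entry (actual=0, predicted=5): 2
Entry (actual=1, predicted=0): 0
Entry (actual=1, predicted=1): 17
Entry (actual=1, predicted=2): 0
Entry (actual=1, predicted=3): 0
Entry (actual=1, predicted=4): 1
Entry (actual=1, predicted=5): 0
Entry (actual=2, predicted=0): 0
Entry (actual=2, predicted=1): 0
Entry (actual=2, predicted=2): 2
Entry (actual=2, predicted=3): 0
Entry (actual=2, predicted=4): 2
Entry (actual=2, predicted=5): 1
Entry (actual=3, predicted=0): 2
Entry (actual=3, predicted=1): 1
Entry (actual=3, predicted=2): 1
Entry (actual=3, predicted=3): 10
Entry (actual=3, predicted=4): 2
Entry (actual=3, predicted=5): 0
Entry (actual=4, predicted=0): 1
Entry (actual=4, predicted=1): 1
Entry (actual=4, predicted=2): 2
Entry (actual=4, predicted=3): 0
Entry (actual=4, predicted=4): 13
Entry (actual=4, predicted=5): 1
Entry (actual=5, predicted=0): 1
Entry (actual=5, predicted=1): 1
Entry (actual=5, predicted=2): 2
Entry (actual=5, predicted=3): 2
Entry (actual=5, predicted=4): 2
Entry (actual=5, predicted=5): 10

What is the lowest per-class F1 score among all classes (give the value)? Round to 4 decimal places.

Per-class F1 score (2·TP/(2·TP+FP+FN)):
  0: TP=10, FP=0+0+2+1+1=4, FN=1+1+3+3+2=10 → 20/34 = 0.58824
  1: TP=17, FP=1+0+1+1+1=4, FN=0+0+0+1+0=1 → 34/39 = 0.87179
  2: TP=2, FP=1+0+1+2+2=6, FN=0+0+0+2+1=3 → 4/13 = 0.30769
  3: TP=10, FP=3+0+0+0+2=5, FN=2+1+1+2+0=6 → 20/31 = 0.64516
  4: TP=13, FP=3+1+2+2+2=10, FN=1+1+2+0+1=5 → 26/41 = 0.63415
  5: TP=10, FP=2+0+1+0+1=4, FN=1+1+2+2+2=8 → 20/32 = 0.62500
Lowest is class '2' with F1 score = 0.3077.

0.3077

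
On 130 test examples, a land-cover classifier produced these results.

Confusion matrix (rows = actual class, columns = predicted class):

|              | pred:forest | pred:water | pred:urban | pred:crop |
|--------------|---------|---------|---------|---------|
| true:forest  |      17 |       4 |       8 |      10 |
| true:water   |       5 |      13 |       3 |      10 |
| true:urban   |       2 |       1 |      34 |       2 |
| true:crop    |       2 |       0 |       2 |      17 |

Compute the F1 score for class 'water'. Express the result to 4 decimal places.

Take TP from the diagonal, FP from the rest of the 'water' prediction marginal, FN from the rest of the 'water' actual marginal.
F1 score = 2·TP/(2·TP+FP+FN).
water: TP=13, FP=4+1+0=5, FN=5+3+10=18 → 26/49 = 0.53061

0.5306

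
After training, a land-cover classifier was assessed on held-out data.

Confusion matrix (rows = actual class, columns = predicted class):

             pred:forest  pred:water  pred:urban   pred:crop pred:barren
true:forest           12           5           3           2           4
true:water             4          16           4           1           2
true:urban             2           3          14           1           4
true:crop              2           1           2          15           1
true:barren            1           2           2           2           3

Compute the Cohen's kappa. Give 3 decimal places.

Observed agreement pₒ = trace/N = 60/108 = 0.5556
Expected agreement pₑ = Σ (rowᵢ·colᵢ)/N² = (26·21 + 27·27 + 24·25 + 21·21 + 10·14)/108² = 0.2106
κ = (pₒ − pₑ)/(1 − pₑ) = (0.5556 − 0.2106)/(1 − 0.2106) = 0.437

0.437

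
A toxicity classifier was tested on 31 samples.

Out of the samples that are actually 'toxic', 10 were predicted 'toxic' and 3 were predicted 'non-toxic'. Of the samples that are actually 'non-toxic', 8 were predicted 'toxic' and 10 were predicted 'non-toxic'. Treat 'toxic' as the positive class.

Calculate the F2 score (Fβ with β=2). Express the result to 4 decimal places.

0.7143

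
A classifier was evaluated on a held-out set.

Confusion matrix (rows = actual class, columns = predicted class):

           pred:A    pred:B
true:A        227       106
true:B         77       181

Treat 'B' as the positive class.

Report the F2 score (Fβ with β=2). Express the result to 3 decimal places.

0.686

Fβ = (1+β²)·TP / ((1+β²)·TP + β²·FN + FP), with β²=4
= 5·181 / (5·181 + 4·77 + 106) = 0.686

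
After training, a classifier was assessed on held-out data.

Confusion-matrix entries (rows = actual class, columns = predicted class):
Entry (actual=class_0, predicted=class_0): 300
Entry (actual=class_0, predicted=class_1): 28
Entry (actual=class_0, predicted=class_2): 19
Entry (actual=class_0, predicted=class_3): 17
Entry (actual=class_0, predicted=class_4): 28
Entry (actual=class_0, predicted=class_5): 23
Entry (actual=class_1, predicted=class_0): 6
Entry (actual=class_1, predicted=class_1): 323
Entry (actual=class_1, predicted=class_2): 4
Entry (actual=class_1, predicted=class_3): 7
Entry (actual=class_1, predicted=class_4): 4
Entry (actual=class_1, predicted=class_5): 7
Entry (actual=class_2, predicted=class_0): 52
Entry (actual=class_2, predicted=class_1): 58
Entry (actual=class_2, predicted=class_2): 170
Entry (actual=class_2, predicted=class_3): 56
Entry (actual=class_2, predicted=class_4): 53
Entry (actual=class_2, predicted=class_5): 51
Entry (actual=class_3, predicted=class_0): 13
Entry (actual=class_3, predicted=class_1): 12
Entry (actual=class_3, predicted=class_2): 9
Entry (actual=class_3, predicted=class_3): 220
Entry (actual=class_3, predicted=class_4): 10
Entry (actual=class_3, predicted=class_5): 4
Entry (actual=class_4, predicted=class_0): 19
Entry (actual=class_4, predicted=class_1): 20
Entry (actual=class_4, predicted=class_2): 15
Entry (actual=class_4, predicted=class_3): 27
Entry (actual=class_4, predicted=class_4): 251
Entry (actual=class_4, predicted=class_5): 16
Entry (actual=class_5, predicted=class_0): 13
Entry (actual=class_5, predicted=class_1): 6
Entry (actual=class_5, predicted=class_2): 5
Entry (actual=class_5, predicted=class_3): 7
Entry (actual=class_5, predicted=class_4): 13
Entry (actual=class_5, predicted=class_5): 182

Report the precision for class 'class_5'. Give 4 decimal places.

0.6431

Treat 'class_5' as positive and all other classes as negative.
precision = TP/(TP+FP).
class_5: TP=182, FP=23+7+51+4+16=101 → 182/283 = 0.64311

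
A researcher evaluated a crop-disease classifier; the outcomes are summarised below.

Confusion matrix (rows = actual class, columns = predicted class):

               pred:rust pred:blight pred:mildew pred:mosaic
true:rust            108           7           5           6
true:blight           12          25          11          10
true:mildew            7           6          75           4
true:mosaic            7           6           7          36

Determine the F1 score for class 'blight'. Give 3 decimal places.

0.490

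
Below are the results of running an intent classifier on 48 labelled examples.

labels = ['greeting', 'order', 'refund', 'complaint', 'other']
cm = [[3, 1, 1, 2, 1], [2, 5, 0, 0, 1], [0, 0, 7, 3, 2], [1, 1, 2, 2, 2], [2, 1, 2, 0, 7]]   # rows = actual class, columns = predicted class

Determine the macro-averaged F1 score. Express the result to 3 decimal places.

Per-class F1 score (2·TP/(2·TP+FP+FN)):
  greeting: TP=3, FP=2+0+1+2=5, FN=1+1+2+1=5 → 6/16 = 0.3750
  order: TP=5, FP=1+0+1+1=3, FN=2+0+0+1=3 → 10/16 = 0.6250
  refund: TP=7, FP=1+0+2+2=5, FN=0+0+3+2=5 → 14/24 = 0.5833
  complaint: TP=2, FP=2+0+3+0=5, FN=1+1+2+2=6 → 4/15 = 0.2667
  other: TP=7, FP=1+1+2+2=6, FN=2+1+2+0=5 → 14/25 = 0.5600
Macro-F1 score = mean = (0.3750 + 0.6250 + 0.5833 + 0.2667 + 0.5600) / 5 = 0.482

0.482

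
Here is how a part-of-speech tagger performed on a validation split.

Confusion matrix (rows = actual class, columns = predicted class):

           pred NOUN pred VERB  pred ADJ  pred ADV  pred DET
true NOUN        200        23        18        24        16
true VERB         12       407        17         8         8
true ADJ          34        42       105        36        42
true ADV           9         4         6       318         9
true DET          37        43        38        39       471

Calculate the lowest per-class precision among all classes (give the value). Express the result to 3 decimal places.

0.571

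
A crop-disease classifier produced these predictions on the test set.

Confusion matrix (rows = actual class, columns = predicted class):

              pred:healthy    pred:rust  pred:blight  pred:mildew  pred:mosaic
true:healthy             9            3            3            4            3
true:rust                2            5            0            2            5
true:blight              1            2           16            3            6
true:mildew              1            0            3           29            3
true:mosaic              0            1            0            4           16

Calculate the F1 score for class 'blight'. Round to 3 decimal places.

0.640

One-vs-rest for 'blight': TP = diagonal; FP = other classes predicted 'blight'; FN = 'blight' predicted as other.
F1 score = 2·TP/(2·TP+FP+FN).
blight: TP=16, FP=3+0+3+0=6, FN=1+2+3+6=12 → 32/50 = 0.6400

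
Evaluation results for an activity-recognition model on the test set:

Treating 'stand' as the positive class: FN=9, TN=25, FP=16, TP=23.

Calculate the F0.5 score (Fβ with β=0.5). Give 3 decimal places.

Fβ = (1+β²)·TP / ((1+β²)·TP + β²·FN + FP), with β²=1/4
= 1.25·23 / (1.25·23 + 0.25·9 + 16) = 0.612

0.612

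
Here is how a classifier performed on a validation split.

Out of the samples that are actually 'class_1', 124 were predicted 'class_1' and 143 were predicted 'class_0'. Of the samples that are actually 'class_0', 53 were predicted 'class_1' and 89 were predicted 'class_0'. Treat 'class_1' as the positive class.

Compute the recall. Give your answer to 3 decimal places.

0.464

Recall = TP/(TP+FN) = 124/(124+143) = 124/267 = 0.464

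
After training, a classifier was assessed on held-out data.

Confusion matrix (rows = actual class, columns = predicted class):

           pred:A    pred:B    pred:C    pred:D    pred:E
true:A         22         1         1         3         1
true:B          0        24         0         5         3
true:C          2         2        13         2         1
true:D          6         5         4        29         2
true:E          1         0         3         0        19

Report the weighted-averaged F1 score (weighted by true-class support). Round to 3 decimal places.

0.717

Per-class F1 score (2·TP/(2·TP+FP+FN)):
  A: TP=22, FP=0+2+6+1=9, FN=1+1+3+1=6 → 44/59 = 0.7458
  B: TP=24, FP=1+2+5+0=8, FN=0+0+5+3=8 → 48/64 = 0.7500
  C: TP=13, FP=1+0+4+3=8, FN=2+2+2+1=7 → 26/41 = 0.6341
  D: TP=29, FP=3+5+2+0=10, FN=6+5+4+2=17 → 58/85 = 0.6824
  E: TP=19, FP=1+3+1+2=7, FN=1+0+3+0=4 → 38/49 = 0.7755
Weighted-F1 score = Σ (supportᵢ/N)·F1 scoreᵢ with N=149: (28/149)·0.7458 + (32/149)·0.7500 + (20/149)·0.6341 + (46/149)·0.6824 + (23/149)·0.7755 = 0.717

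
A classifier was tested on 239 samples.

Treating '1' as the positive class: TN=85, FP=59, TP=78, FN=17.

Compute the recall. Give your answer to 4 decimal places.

Recall = TP/(TP+FN) = 78/(78+17) = 78/95 = 0.8211

0.8211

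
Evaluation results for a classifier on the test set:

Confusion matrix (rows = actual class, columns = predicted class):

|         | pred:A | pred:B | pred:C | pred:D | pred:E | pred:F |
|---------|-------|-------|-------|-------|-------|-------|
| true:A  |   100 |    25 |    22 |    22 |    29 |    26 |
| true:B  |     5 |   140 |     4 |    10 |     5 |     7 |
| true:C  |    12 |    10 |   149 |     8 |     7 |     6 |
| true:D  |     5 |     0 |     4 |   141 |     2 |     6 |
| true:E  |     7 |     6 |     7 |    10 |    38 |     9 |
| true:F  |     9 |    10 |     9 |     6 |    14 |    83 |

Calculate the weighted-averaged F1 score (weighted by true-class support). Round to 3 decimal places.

0.676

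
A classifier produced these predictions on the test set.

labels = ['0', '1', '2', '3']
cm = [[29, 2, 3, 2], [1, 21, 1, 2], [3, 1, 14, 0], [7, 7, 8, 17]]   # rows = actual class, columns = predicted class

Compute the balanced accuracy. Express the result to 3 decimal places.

Balanced accuracy = mean of per-class recall.
  0: recall = 29/36 = 0.8056
  1: recall = 21/25 = 0.8400
  2: recall = 14/18 = 0.7778
  3: recall = 17/39 = 0.4359
Mean = (0.8056 + 0.8400 + 0.7778 + 0.4359) / 4 = 0.715

0.715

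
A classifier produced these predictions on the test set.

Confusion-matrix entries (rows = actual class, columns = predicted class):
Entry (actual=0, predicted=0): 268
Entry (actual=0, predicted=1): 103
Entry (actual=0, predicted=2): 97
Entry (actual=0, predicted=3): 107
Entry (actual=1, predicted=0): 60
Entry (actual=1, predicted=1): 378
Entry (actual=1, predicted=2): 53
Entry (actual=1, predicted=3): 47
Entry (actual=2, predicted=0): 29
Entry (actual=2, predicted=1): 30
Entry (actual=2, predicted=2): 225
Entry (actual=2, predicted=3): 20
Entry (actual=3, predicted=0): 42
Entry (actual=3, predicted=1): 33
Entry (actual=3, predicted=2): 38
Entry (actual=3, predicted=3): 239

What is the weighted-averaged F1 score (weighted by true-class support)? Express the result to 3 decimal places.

0.624

Per-class F1 score (2·TP/(2·TP+FP+FN)):
  0: TP=268, FP=60+29+42=131, FN=103+97+107=307 → 536/974 = 0.5503
  1: TP=378, FP=103+30+33=166, FN=60+53+47=160 → 756/1082 = 0.6987
  2: TP=225, FP=97+53+38=188, FN=29+30+20=79 → 450/717 = 0.6276
  3: TP=239, FP=107+47+20=174, FN=42+33+38=113 → 478/765 = 0.6248
Weighted-F1 score = Σ (supportᵢ/N)·F1 scoreᵢ with N=1769: (575/1769)·0.5503 + (538/1769)·0.6987 + (304/1769)·0.6276 + (352/1769)·0.6248 = 0.624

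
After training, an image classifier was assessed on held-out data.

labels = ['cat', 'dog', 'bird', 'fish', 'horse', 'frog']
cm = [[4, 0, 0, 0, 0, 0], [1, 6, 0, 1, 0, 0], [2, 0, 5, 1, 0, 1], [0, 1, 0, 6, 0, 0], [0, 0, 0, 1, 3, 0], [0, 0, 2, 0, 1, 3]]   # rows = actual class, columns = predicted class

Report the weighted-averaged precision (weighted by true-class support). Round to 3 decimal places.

0.730

Per-class precision (TP/(TP+FP)):
  cat: TP=4, FP=1+2+0+0+0=3 → 4/7 = 0.5714
  dog: TP=6, FP=0+0+1+0+0=1 → 6/7 = 0.8571
  bird: TP=5, FP=0+0+0+0+2=2 → 5/7 = 0.7143
  fish: TP=6, FP=0+1+1+1+0=3 → 6/9 = 0.6667
  horse: TP=3, FP=0+0+0+0+1=1 → 3/4 = 0.7500
  frog: TP=3, FP=0+0+1+0+0=1 → 3/4 = 0.7500
Weighted-precision = Σ (supportᵢ/N)·precisionᵢ with N=38: (4/38)·0.5714 + (8/38)·0.8571 + (9/38)·0.7143 + (7/38)·0.6667 + (4/38)·0.7500 + (6/38)·0.7500 = 0.730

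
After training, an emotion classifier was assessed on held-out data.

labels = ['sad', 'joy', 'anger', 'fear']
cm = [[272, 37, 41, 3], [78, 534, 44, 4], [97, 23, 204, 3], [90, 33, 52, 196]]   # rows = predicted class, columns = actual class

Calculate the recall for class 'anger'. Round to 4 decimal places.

Take TP from the diagonal, FP from the rest of the 'anger' prediction marginal, FN from the rest of the 'anger' actual marginal.
recall = TP/(TP+FN).
anger: TP=204, FN=41+44+52=137 → 204/341 = 0.59824

0.5982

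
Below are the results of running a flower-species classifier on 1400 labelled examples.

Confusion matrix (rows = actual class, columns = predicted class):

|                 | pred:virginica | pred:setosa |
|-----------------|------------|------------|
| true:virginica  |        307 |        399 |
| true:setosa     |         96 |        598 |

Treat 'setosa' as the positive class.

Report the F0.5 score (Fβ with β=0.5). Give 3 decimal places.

0.639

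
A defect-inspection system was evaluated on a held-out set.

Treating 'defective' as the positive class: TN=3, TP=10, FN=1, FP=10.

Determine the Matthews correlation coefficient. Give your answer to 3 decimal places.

MCC = (TP·TN − FP·FN) / √((TP+FP)(TP+FN)(TN+FP)(TN+FN))
Numerator = 10·3 − 10·1 = 20
Denominator = √(20·11·13·4) = √11440 = 106.9579
MCC = 20 / 106.9579 = 0.187

0.187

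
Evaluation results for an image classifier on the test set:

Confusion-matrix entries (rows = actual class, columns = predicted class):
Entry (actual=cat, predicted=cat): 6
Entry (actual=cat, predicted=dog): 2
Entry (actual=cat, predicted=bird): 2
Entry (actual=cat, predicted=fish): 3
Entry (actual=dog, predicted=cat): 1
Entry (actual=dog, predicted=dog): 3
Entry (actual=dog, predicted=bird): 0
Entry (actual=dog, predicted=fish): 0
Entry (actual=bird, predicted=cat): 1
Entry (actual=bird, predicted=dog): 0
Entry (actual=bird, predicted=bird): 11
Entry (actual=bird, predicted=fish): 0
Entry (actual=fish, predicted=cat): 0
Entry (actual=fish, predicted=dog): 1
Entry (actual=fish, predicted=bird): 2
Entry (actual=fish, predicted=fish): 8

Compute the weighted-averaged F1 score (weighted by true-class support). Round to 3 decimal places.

0.690

Per-class F1 score (2·TP/(2·TP+FP+FN)):
  cat: TP=6, FP=1+1+0=2, FN=2+2+3=7 → 12/21 = 0.5714
  dog: TP=3, FP=2+0+1=3, FN=1+0+0=1 → 6/10 = 0.6000
  bird: TP=11, FP=2+0+2=4, FN=1+0+0=1 → 22/27 = 0.8148
  fish: TP=8, FP=3+0+0=3, FN=0+1+2=3 → 16/22 = 0.7273
Weighted-F1 score = Σ (supportᵢ/N)·F1 scoreᵢ with N=40: (13/40)·0.5714 + (4/40)·0.6000 + (12/40)·0.8148 + (11/40)·0.7273 = 0.690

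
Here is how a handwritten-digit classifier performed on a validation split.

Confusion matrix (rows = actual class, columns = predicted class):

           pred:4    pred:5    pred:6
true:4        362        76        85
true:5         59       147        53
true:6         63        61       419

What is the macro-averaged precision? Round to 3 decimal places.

Per-class precision (TP/(TP+FP)):
  4: TP=362, FP=59+63=122 → 362/484 = 0.7479
  5: TP=147, FP=76+61=137 → 147/284 = 0.5176
  6: TP=419, FP=85+53=138 → 419/557 = 0.7522
Macro-precision = mean = (0.7479 + 0.5176 + 0.7522) / 3 = 0.673

0.673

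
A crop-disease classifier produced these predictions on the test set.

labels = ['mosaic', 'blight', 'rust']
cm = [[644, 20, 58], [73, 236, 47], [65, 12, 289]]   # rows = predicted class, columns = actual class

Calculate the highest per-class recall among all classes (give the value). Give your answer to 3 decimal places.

0.881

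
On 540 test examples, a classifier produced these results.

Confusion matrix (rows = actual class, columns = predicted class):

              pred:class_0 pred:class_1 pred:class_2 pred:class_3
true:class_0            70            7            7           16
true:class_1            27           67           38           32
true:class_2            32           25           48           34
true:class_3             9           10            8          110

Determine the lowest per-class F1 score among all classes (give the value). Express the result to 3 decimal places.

0.400

Per-class F1 score (2·TP/(2·TP+FP+FN)):
  class_0: TP=70, FP=27+32+9=68, FN=7+7+16=30 → 140/238 = 0.5882
  class_1: TP=67, FP=7+25+10=42, FN=27+38+32=97 → 134/273 = 0.4908
  class_2: TP=48, FP=7+38+8=53, FN=32+25+34=91 → 96/240 = 0.4000
  class_3: TP=110, FP=16+32+34=82, FN=9+10+8=27 → 220/329 = 0.6687
Lowest is class 'class_2' with F1 score = 0.400.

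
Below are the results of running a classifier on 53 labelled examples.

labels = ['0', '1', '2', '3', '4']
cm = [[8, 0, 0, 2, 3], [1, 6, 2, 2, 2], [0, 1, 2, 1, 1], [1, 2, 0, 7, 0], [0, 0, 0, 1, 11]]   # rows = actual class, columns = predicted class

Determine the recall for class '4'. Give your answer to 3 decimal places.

0.917

Treat '4' as positive and all other classes as negative.
recall = TP/(TP+FN).
4: TP=11, FN=0+0+0+1=1 → 11/12 = 0.9167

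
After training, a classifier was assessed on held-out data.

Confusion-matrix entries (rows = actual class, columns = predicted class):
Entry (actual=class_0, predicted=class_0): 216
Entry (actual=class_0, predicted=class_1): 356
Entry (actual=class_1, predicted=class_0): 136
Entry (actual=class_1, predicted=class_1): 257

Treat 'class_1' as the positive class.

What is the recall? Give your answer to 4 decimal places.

0.6539

Recall = TP/(TP+FN) = 257/(257+136) = 257/393 = 0.6539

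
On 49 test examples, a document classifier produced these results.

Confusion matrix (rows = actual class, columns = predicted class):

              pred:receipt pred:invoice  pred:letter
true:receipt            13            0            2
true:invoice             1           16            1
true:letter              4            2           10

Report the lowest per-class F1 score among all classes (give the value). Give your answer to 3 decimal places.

Per-class F1 score (2·TP/(2·TP+FP+FN)):
  receipt: TP=13, FP=1+4=5, FN=0+2=2 → 26/33 = 0.7879
  invoice: TP=16, FP=0+2=2, FN=1+1=2 → 32/36 = 0.8889
  letter: TP=10, FP=2+1=3, FN=4+2=6 → 20/29 = 0.6897
Lowest is class 'letter' with F1 score = 0.690.

0.690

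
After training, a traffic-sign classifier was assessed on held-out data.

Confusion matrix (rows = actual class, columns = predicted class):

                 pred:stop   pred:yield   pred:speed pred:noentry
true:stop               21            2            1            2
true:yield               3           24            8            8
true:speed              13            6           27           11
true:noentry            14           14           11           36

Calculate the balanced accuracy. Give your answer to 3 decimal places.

0.580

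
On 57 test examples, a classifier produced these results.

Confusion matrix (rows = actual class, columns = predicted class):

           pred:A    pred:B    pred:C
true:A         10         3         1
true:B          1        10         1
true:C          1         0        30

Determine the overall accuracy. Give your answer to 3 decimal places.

Accuracy = trace / total = (10+10+30=50) / 57 = 50/57 = 0.877

0.877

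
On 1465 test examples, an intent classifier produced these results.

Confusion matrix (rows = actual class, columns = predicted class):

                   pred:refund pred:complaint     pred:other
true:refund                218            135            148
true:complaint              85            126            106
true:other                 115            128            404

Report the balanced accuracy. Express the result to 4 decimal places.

0.4857

Balanced accuracy = mean of per-class recall.
  refund: recall = 218/501 = 0.43513
  complaint: recall = 126/317 = 0.39748
  other: recall = 404/647 = 0.62442
Mean = (0.43513 + 0.39748 + 0.62442) / 3 = 0.4857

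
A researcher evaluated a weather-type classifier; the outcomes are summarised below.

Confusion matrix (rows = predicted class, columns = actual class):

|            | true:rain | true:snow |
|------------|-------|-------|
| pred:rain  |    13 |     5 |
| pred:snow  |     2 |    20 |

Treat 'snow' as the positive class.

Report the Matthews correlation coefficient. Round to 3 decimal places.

0.649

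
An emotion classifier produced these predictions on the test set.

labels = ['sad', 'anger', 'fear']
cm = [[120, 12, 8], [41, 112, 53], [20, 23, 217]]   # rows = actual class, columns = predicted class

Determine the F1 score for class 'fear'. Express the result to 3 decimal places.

0.807

Treat 'fear' as positive and all other classes as negative.
F1 score = 2·TP/(2·TP+FP+FN).
fear: TP=217, FP=8+53=61, FN=20+23=43 → 434/538 = 0.8067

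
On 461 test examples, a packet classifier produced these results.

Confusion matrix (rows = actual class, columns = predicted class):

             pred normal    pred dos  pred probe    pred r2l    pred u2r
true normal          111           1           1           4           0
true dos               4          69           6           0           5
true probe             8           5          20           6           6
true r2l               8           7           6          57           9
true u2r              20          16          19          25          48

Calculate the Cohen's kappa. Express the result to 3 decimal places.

0.571

Observed agreement pₒ = trace/N = 305/461 = 0.6616
Expected agreement pₑ = Σ (rowᵢ·colᵢ)/N² = (117·151 + 84·98 + 45·52 + 87·92 + 128·68)/461² = 0.2115
κ = (pₒ − pₑ)/(1 − pₑ) = (0.6616 − 0.2115)/(1 − 0.2115) = 0.571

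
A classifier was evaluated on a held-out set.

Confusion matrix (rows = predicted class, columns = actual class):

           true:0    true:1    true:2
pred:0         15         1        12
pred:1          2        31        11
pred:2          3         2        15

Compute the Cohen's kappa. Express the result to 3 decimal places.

Observed agreement pₒ = trace/N = 61/92 = 0.6630
Expected agreement pₑ = Σ (rowᵢ·colᵢ)/N² = (20·28 + 34·44 + 38·20)/92² = 0.3327
κ = (pₒ − pₑ)/(1 − pₑ) = (0.6630 − 0.3327)/(1 − 0.3327) = 0.495

0.495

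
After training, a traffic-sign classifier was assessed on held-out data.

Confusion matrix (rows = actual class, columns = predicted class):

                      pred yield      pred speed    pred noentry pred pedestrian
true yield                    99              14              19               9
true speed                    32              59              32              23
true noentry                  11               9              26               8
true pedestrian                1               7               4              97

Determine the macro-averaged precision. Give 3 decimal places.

0.596

Per-class precision (TP/(TP+FP)):
  yield: TP=99, FP=32+11+1=44 → 99/143 = 0.6923
  speed: TP=59, FP=14+9+7=30 → 59/89 = 0.6629
  noentry: TP=26, FP=19+32+4=55 → 26/81 = 0.3210
  pedestrian: TP=97, FP=9+23+8=40 → 97/137 = 0.7080
Macro-precision = mean = (0.6923 + 0.6629 + 0.3210 + 0.7080) / 4 = 0.596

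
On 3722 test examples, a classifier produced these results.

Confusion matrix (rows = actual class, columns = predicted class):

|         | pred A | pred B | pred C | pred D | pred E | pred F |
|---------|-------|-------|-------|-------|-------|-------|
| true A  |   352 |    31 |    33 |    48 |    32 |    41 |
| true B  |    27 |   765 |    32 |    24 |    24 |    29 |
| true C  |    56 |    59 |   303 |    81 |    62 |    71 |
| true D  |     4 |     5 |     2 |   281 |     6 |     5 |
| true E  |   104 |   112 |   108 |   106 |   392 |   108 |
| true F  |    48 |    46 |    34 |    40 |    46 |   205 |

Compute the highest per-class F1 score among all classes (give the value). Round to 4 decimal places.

0.7973

Per-class F1 score (2·TP/(2·TP+FP+FN)):
  A: TP=352, FP=27+56+4+104+48=239, FN=31+33+48+32+41=185 → 704/1128 = 0.62411
  B: TP=765, FP=31+59+5+112+46=253, FN=27+32+24+24+29=136 → 1530/1919 = 0.79729
  C: TP=303, FP=33+32+2+108+34=209, FN=56+59+81+62+71=329 → 606/1144 = 0.52972
  D: TP=281, FP=48+24+81+106+40=299, FN=4+5+2+6+5=22 → 562/883 = 0.63647
  E: TP=392, FP=32+24+62+6+46=170, FN=104+112+108+106+108=538 → 784/1492 = 0.52547
  F: TP=205, FP=41+29+71+5+108=254, FN=48+46+34+40+46=214 → 410/878 = 0.46697
Highest is class 'B' with F1 score = 0.7973.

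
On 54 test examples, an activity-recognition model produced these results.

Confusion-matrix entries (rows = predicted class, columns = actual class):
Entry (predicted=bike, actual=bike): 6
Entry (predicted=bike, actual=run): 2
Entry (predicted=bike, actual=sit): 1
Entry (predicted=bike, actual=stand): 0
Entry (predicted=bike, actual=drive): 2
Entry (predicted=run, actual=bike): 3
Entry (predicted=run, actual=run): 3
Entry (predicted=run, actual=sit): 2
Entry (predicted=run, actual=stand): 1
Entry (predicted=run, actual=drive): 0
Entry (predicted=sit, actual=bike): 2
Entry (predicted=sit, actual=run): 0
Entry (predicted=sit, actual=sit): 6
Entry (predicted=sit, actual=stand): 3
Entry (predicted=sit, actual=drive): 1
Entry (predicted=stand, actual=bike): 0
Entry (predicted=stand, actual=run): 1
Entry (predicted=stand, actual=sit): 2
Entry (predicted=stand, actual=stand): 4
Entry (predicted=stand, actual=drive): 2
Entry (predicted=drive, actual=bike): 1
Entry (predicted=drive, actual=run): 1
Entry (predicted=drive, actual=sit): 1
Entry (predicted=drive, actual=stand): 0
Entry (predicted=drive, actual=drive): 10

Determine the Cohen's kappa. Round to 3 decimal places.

0.416

Observed agreement pₒ = trace/N = 29/54 = 0.5370
Expected agreement pₑ = Σ (rowᵢ·colᵢ)/N² = (12·11 + 7·9 + 12·12 + 8·9 + 15·13)/54² = 0.2078
κ = (pₒ − pₑ)/(1 − pₑ) = (0.5370 − 0.2078)/(1 − 0.2078) = 0.416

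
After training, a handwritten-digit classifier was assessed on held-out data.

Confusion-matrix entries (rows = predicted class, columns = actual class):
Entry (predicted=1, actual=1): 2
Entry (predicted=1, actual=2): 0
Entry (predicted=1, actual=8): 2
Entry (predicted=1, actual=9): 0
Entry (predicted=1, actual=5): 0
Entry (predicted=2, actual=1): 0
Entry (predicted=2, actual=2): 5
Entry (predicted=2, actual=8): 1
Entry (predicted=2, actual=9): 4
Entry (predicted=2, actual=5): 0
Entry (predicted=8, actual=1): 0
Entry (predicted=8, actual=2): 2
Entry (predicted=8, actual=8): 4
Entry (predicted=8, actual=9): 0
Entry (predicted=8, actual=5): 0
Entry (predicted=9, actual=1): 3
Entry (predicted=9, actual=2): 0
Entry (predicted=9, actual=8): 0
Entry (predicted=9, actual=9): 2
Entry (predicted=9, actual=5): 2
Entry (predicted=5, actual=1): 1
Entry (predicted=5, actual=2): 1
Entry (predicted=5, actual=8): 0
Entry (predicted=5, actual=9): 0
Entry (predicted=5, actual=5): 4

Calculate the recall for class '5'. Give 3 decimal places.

0.667

One-vs-rest for '5': TP = diagonal; FP = other classes predicted '5'; FN = '5' predicted as other.
recall = TP/(TP+FN).
5: TP=4, FN=0+0+0+2=2 → 4/6 = 0.6667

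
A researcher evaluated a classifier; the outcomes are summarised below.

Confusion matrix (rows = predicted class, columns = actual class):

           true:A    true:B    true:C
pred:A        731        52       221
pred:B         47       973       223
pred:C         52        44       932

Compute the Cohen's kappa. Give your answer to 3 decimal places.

0.707

Observed agreement pₒ = trace/N = 2636/3275 = 0.8049
Expected agreement pₑ = Σ (rowᵢ·colᵢ)/N² = (830·1004 + 1069·1243 + 1376·1028)/3275² = 0.3335
κ = (pₒ − pₑ)/(1 − pₑ) = (0.8049 − 0.3335)/(1 − 0.3335) = 0.707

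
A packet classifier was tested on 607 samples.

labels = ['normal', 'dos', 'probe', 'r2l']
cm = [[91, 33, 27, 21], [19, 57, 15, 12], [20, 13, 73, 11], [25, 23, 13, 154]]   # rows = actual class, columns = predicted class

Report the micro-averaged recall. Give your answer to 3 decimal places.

Micro-averaging pools counts across classes: ΣTP=375, ΣFP=232, ΣFN=232.
Micro-recall = TP/(TP+FN) on pooled counts = 0.618 (equals overall accuracy in single-label multiclass).

0.618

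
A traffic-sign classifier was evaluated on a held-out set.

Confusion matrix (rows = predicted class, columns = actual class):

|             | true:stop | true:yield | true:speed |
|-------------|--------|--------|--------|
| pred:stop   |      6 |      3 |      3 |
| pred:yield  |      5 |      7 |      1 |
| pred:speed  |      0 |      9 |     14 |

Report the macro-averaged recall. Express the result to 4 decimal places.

0.5639

Per-class recall (TP/(TP+FN)):
  stop: TP=6, FN=5+0=5 → 6/11 = 0.54545
  yield: TP=7, FN=3+9=12 → 7/19 = 0.36842
  speed: TP=14, FN=3+1=4 → 14/18 = 0.77778
Macro-recall = mean = (0.54545 + 0.36842 + 0.77778) / 3 = 0.5639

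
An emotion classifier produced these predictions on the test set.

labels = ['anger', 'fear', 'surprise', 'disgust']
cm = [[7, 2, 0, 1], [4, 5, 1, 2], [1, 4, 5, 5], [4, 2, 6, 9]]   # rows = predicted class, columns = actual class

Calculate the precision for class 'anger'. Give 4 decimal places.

0.7000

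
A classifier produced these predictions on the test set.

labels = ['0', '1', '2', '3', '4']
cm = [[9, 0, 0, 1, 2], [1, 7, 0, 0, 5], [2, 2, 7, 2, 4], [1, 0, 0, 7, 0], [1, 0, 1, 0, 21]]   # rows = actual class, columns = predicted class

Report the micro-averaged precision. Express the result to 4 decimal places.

Micro-averaging pools counts across classes: ΣTP=51, ΣFP=22, ΣFN=22.
Micro-precision = TP/(TP+FP) on pooled counts = 0.6986 (equals overall accuracy in single-label multiclass).

0.6986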